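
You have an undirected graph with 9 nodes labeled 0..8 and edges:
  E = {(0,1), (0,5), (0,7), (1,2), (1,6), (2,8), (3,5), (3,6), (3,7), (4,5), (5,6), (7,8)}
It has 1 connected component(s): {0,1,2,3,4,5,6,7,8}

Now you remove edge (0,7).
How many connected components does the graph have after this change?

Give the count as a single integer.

Initial component count: 1
Remove (0,7): not a bridge. Count unchanged: 1.
  After removal, components: {0,1,2,3,4,5,6,7,8}
New component count: 1

Answer: 1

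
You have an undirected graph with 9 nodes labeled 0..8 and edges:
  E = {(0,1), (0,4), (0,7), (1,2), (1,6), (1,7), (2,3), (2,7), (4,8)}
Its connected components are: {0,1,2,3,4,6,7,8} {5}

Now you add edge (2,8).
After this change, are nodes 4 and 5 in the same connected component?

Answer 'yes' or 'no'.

Initial components: {0,1,2,3,4,6,7,8} {5}
Adding edge (2,8): both already in same component {0,1,2,3,4,6,7,8}. No change.
New components: {0,1,2,3,4,6,7,8} {5}
Are 4 and 5 in the same component? no

Answer: no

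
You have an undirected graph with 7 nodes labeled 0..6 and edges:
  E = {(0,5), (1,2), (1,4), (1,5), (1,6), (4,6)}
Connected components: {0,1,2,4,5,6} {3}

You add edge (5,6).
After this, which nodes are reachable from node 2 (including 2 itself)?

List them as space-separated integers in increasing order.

Before: nodes reachable from 2: {0,1,2,4,5,6}
Adding (5,6): both endpoints already in same component. Reachability from 2 unchanged.
After: nodes reachable from 2: {0,1,2,4,5,6}

Answer: 0 1 2 4 5 6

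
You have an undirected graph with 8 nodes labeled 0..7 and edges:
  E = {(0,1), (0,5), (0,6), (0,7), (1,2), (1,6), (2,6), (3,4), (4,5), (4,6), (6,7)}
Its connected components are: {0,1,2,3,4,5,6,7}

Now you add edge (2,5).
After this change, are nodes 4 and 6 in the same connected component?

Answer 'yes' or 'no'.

Answer: yes

Derivation:
Initial components: {0,1,2,3,4,5,6,7}
Adding edge (2,5): both already in same component {0,1,2,3,4,5,6,7}. No change.
New components: {0,1,2,3,4,5,6,7}
Are 4 and 6 in the same component? yes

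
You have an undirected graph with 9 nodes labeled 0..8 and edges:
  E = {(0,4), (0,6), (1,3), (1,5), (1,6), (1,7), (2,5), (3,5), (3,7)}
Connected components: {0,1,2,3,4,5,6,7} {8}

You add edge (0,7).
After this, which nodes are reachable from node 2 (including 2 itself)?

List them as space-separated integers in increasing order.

Answer: 0 1 2 3 4 5 6 7

Derivation:
Before: nodes reachable from 2: {0,1,2,3,4,5,6,7}
Adding (0,7): both endpoints already in same component. Reachability from 2 unchanged.
After: nodes reachable from 2: {0,1,2,3,4,5,6,7}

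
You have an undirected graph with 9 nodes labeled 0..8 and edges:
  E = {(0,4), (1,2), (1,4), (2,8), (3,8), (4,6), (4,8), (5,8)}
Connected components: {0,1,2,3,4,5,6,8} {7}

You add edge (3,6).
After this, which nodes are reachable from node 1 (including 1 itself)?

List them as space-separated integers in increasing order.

Before: nodes reachable from 1: {0,1,2,3,4,5,6,8}
Adding (3,6): both endpoints already in same component. Reachability from 1 unchanged.
After: nodes reachable from 1: {0,1,2,3,4,5,6,8}

Answer: 0 1 2 3 4 5 6 8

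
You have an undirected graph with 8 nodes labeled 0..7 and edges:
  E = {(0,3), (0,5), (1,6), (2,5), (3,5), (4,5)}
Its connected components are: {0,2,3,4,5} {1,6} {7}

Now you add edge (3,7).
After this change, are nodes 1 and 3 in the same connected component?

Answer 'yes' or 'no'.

Initial components: {0,2,3,4,5} {1,6} {7}
Adding edge (3,7): merges {0,2,3,4,5} and {7}.
New components: {0,2,3,4,5,7} {1,6}
Are 1 and 3 in the same component? no

Answer: no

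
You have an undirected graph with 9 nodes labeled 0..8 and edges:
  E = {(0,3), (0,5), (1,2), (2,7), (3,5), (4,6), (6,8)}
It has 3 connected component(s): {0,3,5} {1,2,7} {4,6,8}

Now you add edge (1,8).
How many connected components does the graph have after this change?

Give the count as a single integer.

Initial component count: 3
Add (1,8): merges two components. Count decreases: 3 -> 2.
New component count: 2

Answer: 2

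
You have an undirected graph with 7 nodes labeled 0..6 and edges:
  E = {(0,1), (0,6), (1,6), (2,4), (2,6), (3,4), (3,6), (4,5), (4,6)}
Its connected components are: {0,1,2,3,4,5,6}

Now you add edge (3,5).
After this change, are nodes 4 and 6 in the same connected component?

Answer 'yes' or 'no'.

Answer: yes

Derivation:
Initial components: {0,1,2,3,4,5,6}
Adding edge (3,5): both already in same component {0,1,2,3,4,5,6}. No change.
New components: {0,1,2,3,4,5,6}
Are 4 and 6 in the same component? yes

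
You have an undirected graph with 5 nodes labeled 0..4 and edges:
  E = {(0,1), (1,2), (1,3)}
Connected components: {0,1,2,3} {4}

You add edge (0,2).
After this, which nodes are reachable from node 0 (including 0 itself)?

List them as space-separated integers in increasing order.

Before: nodes reachable from 0: {0,1,2,3}
Adding (0,2): both endpoints already in same component. Reachability from 0 unchanged.
After: nodes reachable from 0: {0,1,2,3}

Answer: 0 1 2 3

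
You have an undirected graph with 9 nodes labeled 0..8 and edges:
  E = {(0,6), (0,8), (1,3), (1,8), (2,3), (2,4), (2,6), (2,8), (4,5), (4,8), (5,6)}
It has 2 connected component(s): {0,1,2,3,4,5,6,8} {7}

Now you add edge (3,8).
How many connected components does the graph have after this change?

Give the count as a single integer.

Answer: 2

Derivation:
Initial component count: 2
Add (3,8): endpoints already in same component. Count unchanged: 2.
New component count: 2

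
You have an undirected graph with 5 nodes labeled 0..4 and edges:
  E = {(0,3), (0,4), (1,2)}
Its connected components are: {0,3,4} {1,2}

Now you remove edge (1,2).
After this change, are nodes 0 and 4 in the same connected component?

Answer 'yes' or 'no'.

Answer: yes

Derivation:
Initial components: {0,3,4} {1,2}
Removing edge (1,2): it was a bridge — component count 2 -> 3.
New components: {0,3,4} {1} {2}
Are 0 and 4 in the same component? yes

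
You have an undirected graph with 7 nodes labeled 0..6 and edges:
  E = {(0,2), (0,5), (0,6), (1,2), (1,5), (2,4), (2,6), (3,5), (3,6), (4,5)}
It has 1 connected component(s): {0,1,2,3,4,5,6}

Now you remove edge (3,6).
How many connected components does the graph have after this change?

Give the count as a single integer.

Initial component count: 1
Remove (3,6): not a bridge. Count unchanged: 1.
  After removal, components: {0,1,2,3,4,5,6}
New component count: 1

Answer: 1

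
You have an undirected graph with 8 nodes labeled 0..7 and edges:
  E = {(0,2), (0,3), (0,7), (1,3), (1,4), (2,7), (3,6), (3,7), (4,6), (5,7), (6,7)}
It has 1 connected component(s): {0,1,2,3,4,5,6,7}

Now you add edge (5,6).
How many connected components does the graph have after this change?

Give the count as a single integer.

Initial component count: 1
Add (5,6): endpoints already in same component. Count unchanged: 1.
New component count: 1

Answer: 1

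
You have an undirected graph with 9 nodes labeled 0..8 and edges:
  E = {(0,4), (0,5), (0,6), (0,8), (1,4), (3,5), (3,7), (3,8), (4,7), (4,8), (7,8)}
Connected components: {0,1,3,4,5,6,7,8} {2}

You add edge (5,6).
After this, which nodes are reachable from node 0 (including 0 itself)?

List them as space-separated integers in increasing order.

Before: nodes reachable from 0: {0,1,3,4,5,6,7,8}
Adding (5,6): both endpoints already in same component. Reachability from 0 unchanged.
After: nodes reachable from 0: {0,1,3,4,5,6,7,8}

Answer: 0 1 3 4 5 6 7 8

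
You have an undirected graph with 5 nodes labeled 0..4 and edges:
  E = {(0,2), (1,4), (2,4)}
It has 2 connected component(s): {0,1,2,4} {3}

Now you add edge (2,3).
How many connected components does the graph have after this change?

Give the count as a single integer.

Initial component count: 2
Add (2,3): merges two components. Count decreases: 2 -> 1.
New component count: 1

Answer: 1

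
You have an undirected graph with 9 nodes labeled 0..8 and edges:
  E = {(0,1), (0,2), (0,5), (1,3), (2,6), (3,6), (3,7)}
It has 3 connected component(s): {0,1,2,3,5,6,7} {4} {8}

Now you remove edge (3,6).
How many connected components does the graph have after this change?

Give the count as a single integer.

Initial component count: 3
Remove (3,6): not a bridge. Count unchanged: 3.
  After removal, components: {0,1,2,3,5,6,7} {4} {8}
New component count: 3

Answer: 3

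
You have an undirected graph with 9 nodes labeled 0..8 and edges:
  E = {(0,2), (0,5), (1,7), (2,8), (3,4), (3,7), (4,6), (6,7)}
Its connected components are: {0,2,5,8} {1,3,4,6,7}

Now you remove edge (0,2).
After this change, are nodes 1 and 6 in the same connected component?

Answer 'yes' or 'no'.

Answer: yes

Derivation:
Initial components: {0,2,5,8} {1,3,4,6,7}
Removing edge (0,2): it was a bridge — component count 2 -> 3.
New components: {0,5} {1,3,4,6,7} {2,8}
Are 1 and 6 in the same component? yes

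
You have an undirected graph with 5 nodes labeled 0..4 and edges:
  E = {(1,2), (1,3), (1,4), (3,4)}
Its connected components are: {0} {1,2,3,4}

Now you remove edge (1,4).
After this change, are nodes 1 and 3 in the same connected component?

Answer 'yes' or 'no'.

Answer: yes

Derivation:
Initial components: {0} {1,2,3,4}
Removing edge (1,4): not a bridge — component count unchanged at 2.
New components: {0} {1,2,3,4}
Are 1 and 3 in the same component? yes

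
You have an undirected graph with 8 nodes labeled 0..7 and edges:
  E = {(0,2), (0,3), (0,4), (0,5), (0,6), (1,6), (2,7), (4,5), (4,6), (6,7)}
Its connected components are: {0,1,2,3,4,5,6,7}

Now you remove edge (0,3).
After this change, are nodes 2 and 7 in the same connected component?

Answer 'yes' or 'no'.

Initial components: {0,1,2,3,4,5,6,7}
Removing edge (0,3): it was a bridge — component count 1 -> 2.
New components: {0,1,2,4,5,6,7} {3}
Are 2 and 7 in the same component? yes

Answer: yes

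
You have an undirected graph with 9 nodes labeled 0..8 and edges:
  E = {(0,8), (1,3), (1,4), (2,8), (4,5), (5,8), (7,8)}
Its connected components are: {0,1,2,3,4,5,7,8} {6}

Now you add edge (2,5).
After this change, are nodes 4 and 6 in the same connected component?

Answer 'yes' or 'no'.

Initial components: {0,1,2,3,4,5,7,8} {6}
Adding edge (2,5): both already in same component {0,1,2,3,4,5,7,8}. No change.
New components: {0,1,2,3,4,5,7,8} {6}
Are 4 and 6 in the same component? no

Answer: no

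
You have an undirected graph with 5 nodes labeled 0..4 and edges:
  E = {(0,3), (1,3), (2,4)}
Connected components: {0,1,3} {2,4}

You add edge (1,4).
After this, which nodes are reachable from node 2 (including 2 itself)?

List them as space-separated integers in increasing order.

Before: nodes reachable from 2: {2,4}
Adding (1,4): merges 2's component with another. Reachability grows.
After: nodes reachable from 2: {0,1,2,3,4}

Answer: 0 1 2 3 4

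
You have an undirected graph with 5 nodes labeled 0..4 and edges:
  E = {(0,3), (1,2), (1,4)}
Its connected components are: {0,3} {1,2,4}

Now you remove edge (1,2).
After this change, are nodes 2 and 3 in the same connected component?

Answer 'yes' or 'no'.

Initial components: {0,3} {1,2,4}
Removing edge (1,2): it was a bridge — component count 2 -> 3.
New components: {0,3} {1,4} {2}
Are 2 and 3 in the same component? no

Answer: no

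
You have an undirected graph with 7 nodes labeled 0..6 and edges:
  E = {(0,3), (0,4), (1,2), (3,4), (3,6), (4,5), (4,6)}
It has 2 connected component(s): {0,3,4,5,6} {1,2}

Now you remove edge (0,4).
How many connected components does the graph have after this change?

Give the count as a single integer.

Answer: 2

Derivation:
Initial component count: 2
Remove (0,4): not a bridge. Count unchanged: 2.
  After removal, components: {0,3,4,5,6} {1,2}
New component count: 2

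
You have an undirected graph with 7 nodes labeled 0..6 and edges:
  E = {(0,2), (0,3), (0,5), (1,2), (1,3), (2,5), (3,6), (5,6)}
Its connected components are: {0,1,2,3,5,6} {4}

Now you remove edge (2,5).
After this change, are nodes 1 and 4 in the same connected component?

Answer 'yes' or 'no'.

Initial components: {0,1,2,3,5,6} {4}
Removing edge (2,5): not a bridge — component count unchanged at 2.
New components: {0,1,2,3,5,6} {4}
Are 1 and 4 in the same component? no

Answer: no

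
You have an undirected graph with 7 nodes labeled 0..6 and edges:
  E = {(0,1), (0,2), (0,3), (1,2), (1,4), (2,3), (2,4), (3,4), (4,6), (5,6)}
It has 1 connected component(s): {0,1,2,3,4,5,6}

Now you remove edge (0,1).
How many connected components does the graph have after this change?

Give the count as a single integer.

Initial component count: 1
Remove (0,1): not a bridge. Count unchanged: 1.
  After removal, components: {0,1,2,3,4,5,6}
New component count: 1

Answer: 1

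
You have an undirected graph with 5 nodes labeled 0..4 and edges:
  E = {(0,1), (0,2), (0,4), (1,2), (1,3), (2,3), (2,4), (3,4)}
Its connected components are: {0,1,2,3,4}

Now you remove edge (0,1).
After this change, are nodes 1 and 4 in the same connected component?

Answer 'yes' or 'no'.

Answer: yes

Derivation:
Initial components: {0,1,2,3,4}
Removing edge (0,1): not a bridge — component count unchanged at 1.
New components: {0,1,2,3,4}
Are 1 and 4 in the same component? yes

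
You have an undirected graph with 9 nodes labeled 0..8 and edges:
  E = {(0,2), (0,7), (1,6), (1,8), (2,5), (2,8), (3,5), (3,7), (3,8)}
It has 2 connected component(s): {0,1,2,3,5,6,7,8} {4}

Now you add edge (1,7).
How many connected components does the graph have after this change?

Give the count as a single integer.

Answer: 2

Derivation:
Initial component count: 2
Add (1,7): endpoints already in same component. Count unchanged: 2.
New component count: 2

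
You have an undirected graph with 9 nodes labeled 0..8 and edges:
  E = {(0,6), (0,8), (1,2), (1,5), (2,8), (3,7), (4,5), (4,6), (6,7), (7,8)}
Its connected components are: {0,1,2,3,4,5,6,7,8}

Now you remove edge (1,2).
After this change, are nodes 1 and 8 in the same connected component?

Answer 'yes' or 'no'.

Initial components: {0,1,2,3,4,5,6,7,8}
Removing edge (1,2): not a bridge — component count unchanged at 1.
New components: {0,1,2,3,4,5,6,7,8}
Are 1 and 8 in the same component? yes

Answer: yes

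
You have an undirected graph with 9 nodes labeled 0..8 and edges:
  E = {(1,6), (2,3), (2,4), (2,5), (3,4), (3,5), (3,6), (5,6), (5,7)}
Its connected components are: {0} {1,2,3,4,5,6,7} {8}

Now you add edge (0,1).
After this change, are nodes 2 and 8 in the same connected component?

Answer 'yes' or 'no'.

Answer: no

Derivation:
Initial components: {0} {1,2,3,4,5,6,7} {8}
Adding edge (0,1): merges {0} and {1,2,3,4,5,6,7}.
New components: {0,1,2,3,4,5,6,7} {8}
Are 2 and 8 in the same component? no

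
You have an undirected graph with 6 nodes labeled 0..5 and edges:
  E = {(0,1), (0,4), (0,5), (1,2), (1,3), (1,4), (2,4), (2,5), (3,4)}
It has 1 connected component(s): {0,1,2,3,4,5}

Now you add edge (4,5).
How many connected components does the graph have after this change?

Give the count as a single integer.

Answer: 1

Derivation:
Initial component count: 1
Add (4,5): endpoints already in same component. Count unchanged: 1.
New component count: 1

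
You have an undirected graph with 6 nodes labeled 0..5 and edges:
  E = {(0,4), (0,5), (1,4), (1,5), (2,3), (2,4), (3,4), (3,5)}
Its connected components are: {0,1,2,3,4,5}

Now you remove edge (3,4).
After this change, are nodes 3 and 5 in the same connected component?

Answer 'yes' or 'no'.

Initial components: {0,1,2,3,4,5}
Removing edge (3,4): not a bridge — component count unchanged at 1.
New components: {0,1,2,3,4,5}
Are 3 and 5 in the same component? yes

Answer: yes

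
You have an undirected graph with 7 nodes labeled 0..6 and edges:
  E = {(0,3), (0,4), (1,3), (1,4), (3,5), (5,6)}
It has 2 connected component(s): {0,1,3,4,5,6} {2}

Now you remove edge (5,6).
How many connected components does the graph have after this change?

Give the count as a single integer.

Answer: 3

Derivation:
Initial component count: 2
Remove (5,6): it was a bridge. Count increases: 2 -> 3.
  After removal, components: {0,1,3,4,5} {2} {6}
New component count: 3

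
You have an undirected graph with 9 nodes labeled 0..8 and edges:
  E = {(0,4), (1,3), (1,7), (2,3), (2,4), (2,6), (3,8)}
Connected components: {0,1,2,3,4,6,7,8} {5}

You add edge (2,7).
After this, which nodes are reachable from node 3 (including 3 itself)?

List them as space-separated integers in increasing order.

Answer: 0 1 2 3 4 6 7 8

Derivation:
Before: nodes reachable from 3: {0,1,2,3,4,6,7,8}
Adding (2,7): both endpoints already in same component. Reachability from 3 unchanged.
After: nodes reachable from 3: {0,1,2,3,4,6,7,8}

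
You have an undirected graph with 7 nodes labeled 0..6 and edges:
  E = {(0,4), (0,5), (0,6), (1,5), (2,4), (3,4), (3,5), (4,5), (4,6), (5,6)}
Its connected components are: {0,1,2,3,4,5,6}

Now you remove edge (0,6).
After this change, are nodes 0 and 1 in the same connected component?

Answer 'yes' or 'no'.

Answer: yes

Derivation:
Initial components: {0,1,2,3,4,5,6}
Removing edge (0,6): not a bridge — component count unchanged at 1.
New components: {0,1,2,3,4,5,6}
Are 0 and 1 in the same component? yes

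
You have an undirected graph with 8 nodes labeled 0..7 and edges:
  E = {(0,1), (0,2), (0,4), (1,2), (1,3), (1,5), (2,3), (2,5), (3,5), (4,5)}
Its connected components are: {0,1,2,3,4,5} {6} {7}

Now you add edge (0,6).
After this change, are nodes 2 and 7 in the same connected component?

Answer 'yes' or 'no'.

Initial components: {0,1,2,3,4,5} {6} {7}
Adding edge (0,6): merges {0,1,2,3,4,5} and {6}.
New components: {0,1,2,3,4,5,6} {7}
Are 2 and 7 in the same component? no

Answer: no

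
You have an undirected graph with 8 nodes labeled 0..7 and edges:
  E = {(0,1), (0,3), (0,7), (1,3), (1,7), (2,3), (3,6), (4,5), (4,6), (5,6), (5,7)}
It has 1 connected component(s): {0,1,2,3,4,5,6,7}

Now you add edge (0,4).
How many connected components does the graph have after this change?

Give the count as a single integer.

Initial component count: 1
Add (0,4): endpoints already in same component. Count unchanged: 1.
New component count: 1

Answer: 1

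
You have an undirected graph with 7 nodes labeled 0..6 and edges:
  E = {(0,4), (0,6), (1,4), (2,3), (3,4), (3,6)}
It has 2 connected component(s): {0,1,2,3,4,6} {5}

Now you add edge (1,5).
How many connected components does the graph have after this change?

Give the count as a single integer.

Answer: 1

Derivation:
Initial component count: 2
Add (1,5): merges two components. Count decreases: 2 -> 1.
New component count: 1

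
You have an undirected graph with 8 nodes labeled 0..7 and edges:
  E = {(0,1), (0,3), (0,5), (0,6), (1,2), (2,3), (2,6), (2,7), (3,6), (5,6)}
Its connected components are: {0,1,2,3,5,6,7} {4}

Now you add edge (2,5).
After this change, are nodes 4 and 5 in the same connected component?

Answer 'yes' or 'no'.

Initial components: {0,1,2,3,5,6,7} {4}
Adding edge (2,5): both already in same component {0,1,2,3,5,6,7}. No change.
New components: {0,1,2,3,5,6,7} {4}
Are 4 and 5 in the same component? no

Answer: no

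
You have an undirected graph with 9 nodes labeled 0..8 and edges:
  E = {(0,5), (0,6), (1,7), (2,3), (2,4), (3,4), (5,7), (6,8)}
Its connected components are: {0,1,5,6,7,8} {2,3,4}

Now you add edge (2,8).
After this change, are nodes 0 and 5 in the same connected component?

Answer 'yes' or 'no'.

Answer: yes

Derivation:
Initial components: {0,1,5,6,7,8} {2,3,4}
Adding edge (2,8): merges {2,3,4} and {0,1,5,6,7,8}.
New components: {0,1,2,3,4,5,6,7,8}
Are 0 and 5 in the same component? yes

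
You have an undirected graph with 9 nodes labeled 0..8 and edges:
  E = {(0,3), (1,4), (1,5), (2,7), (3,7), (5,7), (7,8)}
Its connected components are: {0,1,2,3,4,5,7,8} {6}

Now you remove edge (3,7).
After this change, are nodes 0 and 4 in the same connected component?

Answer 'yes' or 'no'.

Initial components: {0,1,2,3,4,5,7,8} {6}
Removing edge (3,7): it was a bridge — component count 2 -> 3.
New components: {0,3} {1,2,4,5,7,8} {6}
Are 0 and 4 in the same component? no

Answer: no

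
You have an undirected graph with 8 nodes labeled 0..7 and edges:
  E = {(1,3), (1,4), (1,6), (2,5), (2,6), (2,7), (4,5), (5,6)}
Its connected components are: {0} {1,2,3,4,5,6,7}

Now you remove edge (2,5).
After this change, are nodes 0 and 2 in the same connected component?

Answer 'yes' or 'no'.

Answer: no

Derivation:
Initial components: {0} {1,2,3,4,5,6,7}
Removing edge (2,5): not a bridge — component count unchanged at 2.
New components: {0} {1,2,3,4,5,6,7}
Are 0 and 2 in the same component? no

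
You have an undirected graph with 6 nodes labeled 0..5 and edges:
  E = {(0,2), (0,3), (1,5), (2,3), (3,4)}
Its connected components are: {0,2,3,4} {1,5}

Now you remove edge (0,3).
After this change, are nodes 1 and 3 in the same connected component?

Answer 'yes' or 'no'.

Answer: no

Derivation:
Initial components: {0,2,3,4} {1,5}
Removing edge (0,3): not a bridge — component count unchanged at 2.
New components: {0,2,3,4} {1,5}
Are 1 and 3 in the same component? no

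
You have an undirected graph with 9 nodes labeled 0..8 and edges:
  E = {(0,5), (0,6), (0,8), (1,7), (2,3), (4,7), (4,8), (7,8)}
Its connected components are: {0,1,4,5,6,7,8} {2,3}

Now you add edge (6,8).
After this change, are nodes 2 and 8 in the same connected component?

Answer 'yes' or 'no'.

Initial components: {0,1,4,5,6,7,8} {2,3}
Adding edge (6,8): both already in same component {0,1,4,5,6,7,8}. No change.
New components: {0,1,4,5,6,7,8} {2,3}
Are 2 and 8 in the same component? no

Answer: no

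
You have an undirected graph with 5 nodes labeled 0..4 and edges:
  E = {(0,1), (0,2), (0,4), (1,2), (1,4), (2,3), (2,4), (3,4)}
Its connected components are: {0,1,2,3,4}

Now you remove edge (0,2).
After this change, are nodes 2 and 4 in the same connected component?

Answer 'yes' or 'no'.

Answer: yes

Derivation:
Initial components: {0,1,2,3,4}
Removing edge (0,2): not a bridge — component count unchanged at 1.
New components: {0,1,2,3,4}
Are 2 and 4 in the same component? yes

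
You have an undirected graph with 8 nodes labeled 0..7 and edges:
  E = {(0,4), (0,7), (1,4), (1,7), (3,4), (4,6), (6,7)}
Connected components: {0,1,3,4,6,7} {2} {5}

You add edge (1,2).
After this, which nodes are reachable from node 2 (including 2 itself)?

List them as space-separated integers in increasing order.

Before: nodes reachable from 2: {2}
Adding (1,2): merges 2's component with another. Reachability grows.
After: nodes reachable from 2: {0,1,2,3,4,6,7}

Answer: 0 1 2 3 4 6 7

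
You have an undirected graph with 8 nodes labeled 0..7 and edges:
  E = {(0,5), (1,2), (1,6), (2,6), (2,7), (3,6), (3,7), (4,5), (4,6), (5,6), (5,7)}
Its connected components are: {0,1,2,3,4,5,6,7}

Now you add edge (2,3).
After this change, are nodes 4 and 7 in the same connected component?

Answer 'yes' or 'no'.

Initial components: {0,1,2,3,4,5,6,7}
Adding edge (2,3): both already in same component {0,1,2,3,4,5,6,7}. No change.
New components: {0,1,2,3,4,5,6,7}
Are 4 and 7 in the same component? yes

Answer: yes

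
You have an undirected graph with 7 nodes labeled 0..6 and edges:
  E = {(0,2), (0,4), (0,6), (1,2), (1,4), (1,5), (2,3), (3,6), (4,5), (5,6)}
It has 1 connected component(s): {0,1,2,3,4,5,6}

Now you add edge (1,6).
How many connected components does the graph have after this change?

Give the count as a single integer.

Initial component count: 1
Add (1,6): endpoints already in same component. Count unchanged: 1.
New component count: 1

Answer: 1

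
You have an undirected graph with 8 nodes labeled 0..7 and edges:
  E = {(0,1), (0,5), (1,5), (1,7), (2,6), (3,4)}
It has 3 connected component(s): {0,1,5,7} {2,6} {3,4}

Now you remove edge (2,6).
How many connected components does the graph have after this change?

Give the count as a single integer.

Answer: 4

Derivation:
Initial component count: 3
Remove (2,6): it was a bridge. Count increases: 3 -> 4.
  After removal, components: {0,1,5,7} {2} {3,4} {6}
New component count: 4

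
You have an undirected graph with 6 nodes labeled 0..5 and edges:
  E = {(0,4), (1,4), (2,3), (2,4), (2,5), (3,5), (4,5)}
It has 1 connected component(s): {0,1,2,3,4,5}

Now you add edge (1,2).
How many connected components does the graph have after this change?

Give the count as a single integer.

Initial component count: 1
Add (1,2): endpoints already in same component. Count unchanged: 1.
New component count: 1

Answer: 1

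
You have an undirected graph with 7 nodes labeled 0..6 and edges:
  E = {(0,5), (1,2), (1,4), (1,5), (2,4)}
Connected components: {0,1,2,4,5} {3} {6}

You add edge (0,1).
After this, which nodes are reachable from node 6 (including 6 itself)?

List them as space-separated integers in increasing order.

Answer: 6

Derivation:
Before: nodes reachable from 6: {6}
Adding (0,1): both endpoints already in same component. Reachability from 6 unchanged.
After: nodes reachable from 6: {6}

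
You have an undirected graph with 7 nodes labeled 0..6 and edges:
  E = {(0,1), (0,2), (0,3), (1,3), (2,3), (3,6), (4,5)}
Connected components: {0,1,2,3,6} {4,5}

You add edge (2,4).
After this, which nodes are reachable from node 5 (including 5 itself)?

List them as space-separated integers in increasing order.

Answer: 0 1 2 3 4 5 6

Derivation:
Before: nodes reachable from 5: {4,5}
Adding (2,4): merges 5's component with another. Reachability grows.
After: nodes reachable from 5: {0,1,2,3,4,5,6}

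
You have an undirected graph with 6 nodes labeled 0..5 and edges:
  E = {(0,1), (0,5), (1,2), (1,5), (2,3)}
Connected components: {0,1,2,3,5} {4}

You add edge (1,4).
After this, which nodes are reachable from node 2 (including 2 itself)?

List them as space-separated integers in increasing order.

Answer: 0 1 2 3 4 5

Derivation:
Before: nodes reachable from 2: {0,1,2,3,5}
Adding (1,4): merges 2's component with another. Reachability grows.
After: nodes reachable from 2: {0,1,2,3,4,5}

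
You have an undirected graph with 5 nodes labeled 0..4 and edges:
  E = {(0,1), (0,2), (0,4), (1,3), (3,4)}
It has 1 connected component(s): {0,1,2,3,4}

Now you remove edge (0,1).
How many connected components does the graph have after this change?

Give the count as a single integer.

Initial component count: 1
Remove (0,1): not a bridge. Count unchanged: 1.
  After removal, components: {0,1,2,3,4}
New component count: 1

Answer: 1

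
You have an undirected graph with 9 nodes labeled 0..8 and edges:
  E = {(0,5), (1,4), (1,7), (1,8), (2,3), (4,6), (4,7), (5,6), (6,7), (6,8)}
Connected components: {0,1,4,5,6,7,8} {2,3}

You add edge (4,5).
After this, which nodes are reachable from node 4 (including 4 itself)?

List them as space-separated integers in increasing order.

Answer: 0 1 4 5 6 7 8

Derivation:
Before: nodes reachable from 4: {0,1,4,5,6,7,8}
Adding (4,5): both endpoints already in same component. Reachability from 4 unchanged.
After: nodes reachable from 4: {0,1,4,5,6,7,8}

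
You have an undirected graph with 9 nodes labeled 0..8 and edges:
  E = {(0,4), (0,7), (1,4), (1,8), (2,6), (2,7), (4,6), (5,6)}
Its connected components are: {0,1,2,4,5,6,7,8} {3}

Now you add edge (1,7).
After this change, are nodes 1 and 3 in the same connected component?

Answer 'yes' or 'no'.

Answer: no

Derivation:
Initial components: {0,1,2,4,5,6,7,8} {3}
Adding edge (1,7): both already in same component {0,1,2,4,5,6,7,8}. No change.
New components: {0,1,2,4,5,6,7,8} {3}
Are 1 and 3 in the same component? no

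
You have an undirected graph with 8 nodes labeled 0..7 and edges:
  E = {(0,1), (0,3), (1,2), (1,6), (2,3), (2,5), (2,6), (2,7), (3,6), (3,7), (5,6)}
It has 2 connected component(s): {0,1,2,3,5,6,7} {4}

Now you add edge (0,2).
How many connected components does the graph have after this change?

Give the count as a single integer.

Answer: 2

Derivation:
Initial component count: 2
Add (0,2): endpoints already in same component. Count unchanged: 2.
New component count: 2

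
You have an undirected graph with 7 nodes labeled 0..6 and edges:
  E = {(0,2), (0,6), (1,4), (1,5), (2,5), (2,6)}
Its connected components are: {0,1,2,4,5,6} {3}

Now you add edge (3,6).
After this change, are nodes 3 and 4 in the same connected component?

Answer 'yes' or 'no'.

Initial components: {0,1,2,4,5,6} {3}
Adding edge (3,6): merges {3} and {0,1,2,4,5,6}.
New components: {0,1,2,3,4,5,6}
Are 3 and 4 in the same component? yes

Answer: yes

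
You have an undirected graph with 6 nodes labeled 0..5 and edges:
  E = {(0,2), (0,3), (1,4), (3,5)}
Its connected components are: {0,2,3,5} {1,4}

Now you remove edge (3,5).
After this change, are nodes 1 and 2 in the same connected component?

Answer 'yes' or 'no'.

Initial components: {0,2,3,5} {1,4}
Removing edge (3,5): it was a bridge — component count 2 -> 3.
New components: {0,2,3} {1,4} {5}
Are 1 and 2 in the same component? no

Answer: no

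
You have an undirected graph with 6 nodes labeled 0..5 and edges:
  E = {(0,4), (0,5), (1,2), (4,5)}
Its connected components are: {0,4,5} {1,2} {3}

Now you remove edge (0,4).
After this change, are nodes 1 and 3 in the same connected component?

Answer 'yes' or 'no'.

Answer: no

Derivation:
Initial components: {0,4,5} {1,2} {3}
Removing edge (0,4): not a bridge — component count unchanged at 3.
New components: {0,4,5} {1,2} {3}
Are 1 and 3 in the same component? no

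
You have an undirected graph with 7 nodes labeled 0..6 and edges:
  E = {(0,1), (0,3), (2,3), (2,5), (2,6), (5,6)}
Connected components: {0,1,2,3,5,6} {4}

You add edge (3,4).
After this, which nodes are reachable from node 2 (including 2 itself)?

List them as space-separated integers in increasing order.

Answer: 0 1 2 3 4 5 6

Derivation:
Before: nodes reachable from 2: {0,1,2,3,5,6}
Adding (3,4): merges 2's component with another. Reachability grows.
After: nodes reachable from 2: {0,1,2,3,4,5,6}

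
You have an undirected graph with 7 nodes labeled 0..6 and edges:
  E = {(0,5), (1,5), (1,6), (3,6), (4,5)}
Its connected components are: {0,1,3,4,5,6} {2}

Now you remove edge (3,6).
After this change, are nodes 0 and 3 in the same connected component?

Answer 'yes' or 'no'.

Initial components: {0,1,3,4,5,6} {2}
Removing edge (3,6): it was a bridge — component count 2 -> 3.
New components: {0,1,4,5,6} {2} {3}
Are 0 and 3 in the same component? no

Answer: no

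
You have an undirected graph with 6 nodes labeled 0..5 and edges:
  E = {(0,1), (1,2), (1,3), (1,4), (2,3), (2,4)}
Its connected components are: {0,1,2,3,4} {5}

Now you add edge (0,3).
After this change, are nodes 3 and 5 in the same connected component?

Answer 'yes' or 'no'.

Initial components: {0,1,2,3,4} {5}
Adding edge (0,3): both already in same component {0,1,2,3,4}. No change.
New components: {0,1,2,3,4} {5}
Are 3 and 5 in the same component? no

Answer: no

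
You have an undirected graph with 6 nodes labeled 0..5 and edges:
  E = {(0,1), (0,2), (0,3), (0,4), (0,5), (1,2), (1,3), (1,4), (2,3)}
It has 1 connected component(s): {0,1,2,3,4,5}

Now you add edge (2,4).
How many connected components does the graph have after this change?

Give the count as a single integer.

Initial component count: 1
Add (2,4): endpoints already in same component. Count unchanged: 1.
New component count: 1

Answer: 1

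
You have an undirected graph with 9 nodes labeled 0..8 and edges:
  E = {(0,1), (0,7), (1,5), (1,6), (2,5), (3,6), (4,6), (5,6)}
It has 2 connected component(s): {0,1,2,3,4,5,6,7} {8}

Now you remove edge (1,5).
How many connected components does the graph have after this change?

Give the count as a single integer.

Initial component count: 2
Remove (1,5): not a bridge. Count unchanged: 2.
  After removal, components: {0,1,2,3,4,5,6,7} {8}
New component count: 2

Answer: 2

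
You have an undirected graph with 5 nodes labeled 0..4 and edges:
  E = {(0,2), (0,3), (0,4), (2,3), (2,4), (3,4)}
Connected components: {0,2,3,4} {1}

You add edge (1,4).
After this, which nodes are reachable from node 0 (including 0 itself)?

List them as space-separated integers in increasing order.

Answer: 0 1 2 3 4

Derivation:
Before: nodes reachable from 0: {0,2,3,4}
Adding (1,4): merges 0's component with another. Reachability grows.
After: nodes reachable from 0: {0,1,2,3,4}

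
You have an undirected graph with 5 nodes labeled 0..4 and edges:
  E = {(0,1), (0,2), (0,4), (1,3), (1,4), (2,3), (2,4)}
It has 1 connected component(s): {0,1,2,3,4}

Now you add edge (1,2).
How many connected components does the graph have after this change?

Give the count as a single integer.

Initial component count: 1
Add (1,2): endpoints already in same component. Count unchanged: 1.
New component count: 1

Answer: 1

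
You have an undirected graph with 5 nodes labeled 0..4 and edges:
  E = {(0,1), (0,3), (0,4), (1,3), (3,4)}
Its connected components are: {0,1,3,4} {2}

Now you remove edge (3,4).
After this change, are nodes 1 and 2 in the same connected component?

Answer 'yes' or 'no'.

Answer: no

Derivation:
Initial components: {0,1,3,4} {2}
Removing edge (3,4): not a bridge — component count unchanged at 2.
New components: {0,1,3,4} {2}
Are 1 and 2 in the same component? no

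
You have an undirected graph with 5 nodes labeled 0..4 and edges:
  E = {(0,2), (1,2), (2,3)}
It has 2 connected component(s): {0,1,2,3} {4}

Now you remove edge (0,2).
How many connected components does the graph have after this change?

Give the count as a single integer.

Answer: 3

Derivation:
Initial component count: 2
Remove (0,2): it was a bridge. Count increases: 2 -> 3.
  After removal, components: {0} {1,2,3} {4}
New component count: 3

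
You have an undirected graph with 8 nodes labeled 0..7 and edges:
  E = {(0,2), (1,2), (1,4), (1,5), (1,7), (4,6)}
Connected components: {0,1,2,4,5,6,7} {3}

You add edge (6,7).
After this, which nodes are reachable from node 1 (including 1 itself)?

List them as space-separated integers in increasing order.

Answer: 0 1 2 4 5 6 7

Derivation:
Before: nodes reachable from 1: {0,1,2,4,5,6,7}
Adding (6,7): both endpoints already in same component. Reachability from 1 unchanged.
After: nodes reachable from 1: {0,1,2,4,5,6,7}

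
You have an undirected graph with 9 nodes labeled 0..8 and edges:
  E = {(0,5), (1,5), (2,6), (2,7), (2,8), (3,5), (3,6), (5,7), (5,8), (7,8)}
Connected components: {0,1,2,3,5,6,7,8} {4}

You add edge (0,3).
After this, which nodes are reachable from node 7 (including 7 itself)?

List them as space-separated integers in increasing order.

Answer: 0 1 2 3 5 6 7 8

Derivation:
Before: nodes reachable from 7: {0,1,2,3,5,6,7,8}
Adding (0,3): both endpoints already in same component. Reachability from 7 unchanged.
After: nodes reachable from 7: {0,1,2,3,5,6,7,8}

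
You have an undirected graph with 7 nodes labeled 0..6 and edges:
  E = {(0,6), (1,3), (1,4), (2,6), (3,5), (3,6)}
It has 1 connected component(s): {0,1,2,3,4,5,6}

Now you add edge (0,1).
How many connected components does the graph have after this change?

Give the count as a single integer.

Answer: 1

Derivation:
Initial component count: 1
Add (0,1): endpoints already in same component. Count unchanged: 1.
New component count: 1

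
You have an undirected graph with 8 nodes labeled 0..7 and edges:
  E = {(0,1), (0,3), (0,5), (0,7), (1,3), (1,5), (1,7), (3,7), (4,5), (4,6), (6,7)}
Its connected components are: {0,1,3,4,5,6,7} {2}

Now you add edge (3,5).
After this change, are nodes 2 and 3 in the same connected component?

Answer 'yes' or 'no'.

Answer: no

Derivation:
Initial components: {0,1,3,4,5,6,7} {2}
Adding edge (3,5): both already in same component {0,1,3,4,5,6,7}. No change.
New components: {0,1,3,4,5,6,7} {2}
Are 2 and 3 in the same component? no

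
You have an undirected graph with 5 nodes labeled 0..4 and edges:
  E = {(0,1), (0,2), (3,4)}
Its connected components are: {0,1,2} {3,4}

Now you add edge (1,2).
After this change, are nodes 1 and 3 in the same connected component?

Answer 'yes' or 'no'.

Initial components: {0,1,2} {3,4}
Adding edge (1,2): both already in same component {0,1,2}. No change.
New components: {0,1,2} {3,4}
Are 1 and 3 in the same component? no

Answer: no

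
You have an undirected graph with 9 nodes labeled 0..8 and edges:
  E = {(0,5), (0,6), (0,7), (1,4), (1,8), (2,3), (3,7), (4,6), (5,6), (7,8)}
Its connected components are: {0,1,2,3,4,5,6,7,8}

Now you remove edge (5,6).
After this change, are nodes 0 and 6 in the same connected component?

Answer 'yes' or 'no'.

Answer: yes

Derivation:
Initial components: {0,1,2,3,4,5,6,7,8}
Removing edge (5,6): not a bridge — component count unchanged at 1.
New components: {0,1,2,3,4,5,6,7,8}
Are 0 and 6 in the same component? yes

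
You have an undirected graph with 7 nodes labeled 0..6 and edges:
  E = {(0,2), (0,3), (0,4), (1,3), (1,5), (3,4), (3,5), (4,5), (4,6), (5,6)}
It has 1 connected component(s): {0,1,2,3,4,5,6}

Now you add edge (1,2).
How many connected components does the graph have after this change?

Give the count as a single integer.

Initial component count: 1
Add (1,2): endpoints already in same component. Count unchanged: 1.
New component count: 1

Answer: 1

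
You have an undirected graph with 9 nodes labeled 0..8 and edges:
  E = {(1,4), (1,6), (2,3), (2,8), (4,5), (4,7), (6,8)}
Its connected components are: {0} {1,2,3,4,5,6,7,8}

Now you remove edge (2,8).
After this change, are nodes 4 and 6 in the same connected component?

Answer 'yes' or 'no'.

Initial components: {0} {1,2,3,4,5,6,7,8}
Removing edge (2,8): it was a bridge — component count 2 -> 3.
New components: {0} {1,4,5,6,7,8} {2,3}
Are 4 and 6 in the same component? yes

Answer: yes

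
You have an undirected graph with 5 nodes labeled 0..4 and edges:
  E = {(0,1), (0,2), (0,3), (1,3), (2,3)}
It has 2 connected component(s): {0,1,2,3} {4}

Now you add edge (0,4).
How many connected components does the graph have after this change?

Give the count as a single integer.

Initial component count: 2
Add (0,4): merges two components. Count decreases: 2 -> 1.
New component count: 1

Answer: 1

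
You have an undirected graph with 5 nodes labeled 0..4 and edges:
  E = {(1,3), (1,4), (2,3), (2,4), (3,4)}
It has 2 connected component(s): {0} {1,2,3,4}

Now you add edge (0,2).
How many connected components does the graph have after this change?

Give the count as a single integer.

Answer: 1

Derivation:
Initial component count: 2
Add (0,2): merges two components. Count decreases: 2 -> 1.
New component count: 1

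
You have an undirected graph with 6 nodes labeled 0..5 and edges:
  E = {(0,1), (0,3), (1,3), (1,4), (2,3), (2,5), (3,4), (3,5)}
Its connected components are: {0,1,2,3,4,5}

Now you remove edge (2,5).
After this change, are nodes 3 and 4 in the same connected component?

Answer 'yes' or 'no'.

Answer: yes

Derivation:
Initial components: {0,1,2,3,4,5}
Removing edge (2,5): not a bridge — component count unchanged at 1.
New components: {0,1,2,3,4,5}
Are 3 and 4 in the same component? yes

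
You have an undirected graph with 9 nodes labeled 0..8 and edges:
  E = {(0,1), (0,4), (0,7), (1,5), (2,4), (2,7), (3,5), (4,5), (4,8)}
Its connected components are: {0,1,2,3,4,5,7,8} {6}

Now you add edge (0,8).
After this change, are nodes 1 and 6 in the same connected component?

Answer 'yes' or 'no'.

Answer: no

Derivation:
Initial components: {0,1,2,3,4,5,7,8} {6}
Adding edge (0,8): both already in same component {0,1,2,3,4,5,7,8}. No change.
New components: {0,1,2,3,4,5,7,8} {6}
Are 1 and 6 in the same component? no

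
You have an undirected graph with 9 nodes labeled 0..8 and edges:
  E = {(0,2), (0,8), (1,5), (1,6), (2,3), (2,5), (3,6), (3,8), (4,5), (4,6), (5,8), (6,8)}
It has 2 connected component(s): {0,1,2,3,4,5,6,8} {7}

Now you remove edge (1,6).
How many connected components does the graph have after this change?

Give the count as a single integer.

Initial component count: 2
Remove (1,6): not a bridge. Count unchanged: 2.
  After removal, components: {0,1,2,3,4,5,6,8} {7}
New component count: 2

Answer: 2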